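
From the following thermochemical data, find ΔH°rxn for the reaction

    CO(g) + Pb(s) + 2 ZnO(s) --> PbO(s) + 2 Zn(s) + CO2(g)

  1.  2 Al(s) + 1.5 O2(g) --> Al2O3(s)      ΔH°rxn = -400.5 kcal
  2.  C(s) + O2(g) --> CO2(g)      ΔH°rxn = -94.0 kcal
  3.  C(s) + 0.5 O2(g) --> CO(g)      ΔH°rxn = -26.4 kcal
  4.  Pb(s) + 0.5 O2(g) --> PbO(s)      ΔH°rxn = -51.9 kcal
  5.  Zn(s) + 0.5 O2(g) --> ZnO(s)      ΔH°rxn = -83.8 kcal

ΔH°rxn = 48.1 kcal

eq. 1: not needed.
eq. 2 as written: -94.0 kcal
eq. 3 reversed: +26.4 kcal
eq. 4 as written: -51.9 kcal
eq. 5 reversed and × 2: (-2)·(-83.8) = +167.6 kcal
Summing the manipulated equations, ΔH°rxn = (1)·(-94.0) + (-1)·(-26.4) + (1)·(-51.9) + (-2)·(-83.8) = 48.1 kcal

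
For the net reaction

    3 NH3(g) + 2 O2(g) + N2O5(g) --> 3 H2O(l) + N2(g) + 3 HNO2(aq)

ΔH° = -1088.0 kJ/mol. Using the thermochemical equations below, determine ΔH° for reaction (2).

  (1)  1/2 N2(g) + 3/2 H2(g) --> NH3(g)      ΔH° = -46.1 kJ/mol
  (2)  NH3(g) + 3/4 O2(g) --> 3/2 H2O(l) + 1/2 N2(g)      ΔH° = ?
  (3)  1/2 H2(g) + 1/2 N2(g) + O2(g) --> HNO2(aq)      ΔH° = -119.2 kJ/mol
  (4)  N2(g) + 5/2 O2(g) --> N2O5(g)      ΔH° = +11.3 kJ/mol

(1) reversed: +46.1 kJ/mol
(2) × 2 (×2 to match 3 H2O(l) in the target): contributes 2·x
(3) × 3 (×3 to match 3 HNO2(aq) in the target): (3)·(-119.2) = -357.6 kJ/mol
(4) reversed (N2O5(g) must end up as a reactant): -11.3 kJ/mol
-1088.0 = (+46.1) + (-357.6) + (-11.3) + 2·x
x = (-1088.0 − (-322.8)) / (2) = -382.6 kJ/mol

ΔH° = -382.6 kJ/mol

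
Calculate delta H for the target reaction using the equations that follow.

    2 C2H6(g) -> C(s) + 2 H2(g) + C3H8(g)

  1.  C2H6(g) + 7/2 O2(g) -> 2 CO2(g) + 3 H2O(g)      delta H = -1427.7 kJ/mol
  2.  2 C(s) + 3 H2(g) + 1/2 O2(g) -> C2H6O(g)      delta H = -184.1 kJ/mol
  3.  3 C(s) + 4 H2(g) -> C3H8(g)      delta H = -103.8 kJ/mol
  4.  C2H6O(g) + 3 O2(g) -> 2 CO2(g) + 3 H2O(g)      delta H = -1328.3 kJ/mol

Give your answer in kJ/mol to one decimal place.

delta H = 65.6 kJ/mol

eq. 1 × 2 (scale by 2 for the 2 C2H6(g)): (2)·(-1427.7) = -2855.4 kJ/mol
eq. 2 reversed and × 2: (-2)·(-184.1) = +368.2 kJ/mol
eq. 3 as written (C3H8(g) already on the product side): -103.8 kJ/mol
eq. 4 reversed and × 2: (-2)·(-1328.3) = +2656.6 kJ/mol
delta H = (-2855.4) + (+368.2) + (-103.8) + (+2656.6) = 65.6 kJ/mol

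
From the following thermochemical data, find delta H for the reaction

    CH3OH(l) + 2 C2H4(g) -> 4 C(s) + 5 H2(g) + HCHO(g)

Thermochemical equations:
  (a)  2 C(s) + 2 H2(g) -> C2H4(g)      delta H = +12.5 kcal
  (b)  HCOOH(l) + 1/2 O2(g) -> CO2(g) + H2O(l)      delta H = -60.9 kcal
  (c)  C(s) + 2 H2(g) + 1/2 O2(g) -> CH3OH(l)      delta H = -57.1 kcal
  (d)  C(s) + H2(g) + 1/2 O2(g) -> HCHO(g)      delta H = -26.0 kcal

(a) reversed and × 2: (-2)·(+12.5) = -25.0 kcal
(b): not needed.
(c) reversed: +57.1 kcal
(d) as written: -26.0 kcal
Since enthalpy is a state function, delta H = (-2)·(+12.5) + (-1)·(-57.1) + (1)·(-26.0) = 6.1 kcal

delta H = 6.1 kcal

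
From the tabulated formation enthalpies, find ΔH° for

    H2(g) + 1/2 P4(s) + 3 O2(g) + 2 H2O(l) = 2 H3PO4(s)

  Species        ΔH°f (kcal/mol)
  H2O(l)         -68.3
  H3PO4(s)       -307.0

ΔH° = -477.4 kcal/mol

Products: 2·(-307.0) = -614.0
Reactants: 1·(+0.0) + 1/2·(+0.0) + 3·(+0.0) + 2·(-68.3) = -136.6
ΔH° = (-614.0) − (-136.6) = -477.4 kcal/mol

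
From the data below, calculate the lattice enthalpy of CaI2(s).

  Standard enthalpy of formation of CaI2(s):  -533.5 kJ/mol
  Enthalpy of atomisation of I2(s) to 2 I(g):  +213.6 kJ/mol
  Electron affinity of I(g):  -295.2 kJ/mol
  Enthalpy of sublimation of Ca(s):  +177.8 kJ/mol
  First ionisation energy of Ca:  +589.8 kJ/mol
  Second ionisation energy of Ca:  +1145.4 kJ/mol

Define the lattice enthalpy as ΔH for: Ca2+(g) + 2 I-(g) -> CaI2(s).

ΔHf° = 1·ΔHsub + 1·(ΣIE) + 1·D(I2) + 2·EA + U
-533.5 = 1·(+177.8) + 1·(+1735.2) + 1·(+213.6) + 2·(-295.2) + U
U = -533.5 − (+1536.2) = -2069.7 kJ/mol

U = -2069.7 kJ/mol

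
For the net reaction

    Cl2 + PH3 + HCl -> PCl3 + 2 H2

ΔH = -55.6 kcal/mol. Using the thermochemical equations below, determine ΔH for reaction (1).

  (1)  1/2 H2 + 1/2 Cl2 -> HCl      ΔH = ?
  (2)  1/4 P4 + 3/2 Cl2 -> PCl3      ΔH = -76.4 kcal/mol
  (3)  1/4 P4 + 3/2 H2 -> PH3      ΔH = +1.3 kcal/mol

(1) reversed (HCl must end up as a reactant): contributes −x
(2) as written (PCl3 already on the product side): -76.4 kcal/mol
(3) reversed (reverse to put PH3 on the reactant side): -1.3 kcal/mol
-55.6 = (-76.4) + (-1.3) − x
x = (-55.6 − (-77.7)) / (-1) = -22.1 kcal/mol

ΔH = -22.1 kcal/mol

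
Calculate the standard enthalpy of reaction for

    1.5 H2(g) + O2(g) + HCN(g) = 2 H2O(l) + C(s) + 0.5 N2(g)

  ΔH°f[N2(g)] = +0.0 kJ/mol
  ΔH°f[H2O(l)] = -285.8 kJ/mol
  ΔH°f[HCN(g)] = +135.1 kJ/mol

ΔH°rxn = Σ nΔHf°(products) − Σ nΔHf°(reactants).
Products: 2·(-285.8) + 1·(+0.0) + 1/2·(+0.0) = -571.6
Reactants: 3/2·(+0.0) + 1·(+0.0) + 1·(+135.1) = +135.1
ΔHrxn = (-571.6) − (+135.1) = -706.7 kJ/mol

ΔHrxn = -706.7 kJ/mol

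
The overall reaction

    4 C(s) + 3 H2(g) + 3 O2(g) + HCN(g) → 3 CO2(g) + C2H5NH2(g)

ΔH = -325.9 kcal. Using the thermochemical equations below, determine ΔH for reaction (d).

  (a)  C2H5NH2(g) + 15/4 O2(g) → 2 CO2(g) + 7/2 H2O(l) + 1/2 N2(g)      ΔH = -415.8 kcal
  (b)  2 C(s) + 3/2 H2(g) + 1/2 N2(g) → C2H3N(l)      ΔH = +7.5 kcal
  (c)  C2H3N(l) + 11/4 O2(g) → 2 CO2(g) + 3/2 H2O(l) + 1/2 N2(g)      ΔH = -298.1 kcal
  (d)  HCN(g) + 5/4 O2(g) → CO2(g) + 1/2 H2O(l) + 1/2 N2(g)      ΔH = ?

(a) reversed (reverse to put C2H5NH2(g) on the product side): +415.8 kcal
(b) × 2 (scale by 2 for the 4 C(s)): (2)·(+7.5) = +15.0 kcal
(c) × 2: (2)·(-298.1) = -596.2 kcal
(d) as written (HCN(g) already on the reactant side): contributes x
-325.9 = (+415.8) + (+15.0) + (-596.2) + x
x = (-325.9 − (-165.4)) / (1) = -160.5 kcal

ΔH = -160.5 kcal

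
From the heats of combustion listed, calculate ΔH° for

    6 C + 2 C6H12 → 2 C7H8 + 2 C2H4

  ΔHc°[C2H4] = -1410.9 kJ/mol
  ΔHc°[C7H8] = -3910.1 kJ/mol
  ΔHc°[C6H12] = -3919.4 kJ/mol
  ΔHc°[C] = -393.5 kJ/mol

ΔH° = 442.2 kJ/mol

Using ΔH = Σ nΔHc°(reactants) − Σ nΔHc°(products):
= [6·(-393.5) + 2·(-3919.4)] − [2·(-3910.1) + 2·(-1410.9)]
= 442.2 kJ/mol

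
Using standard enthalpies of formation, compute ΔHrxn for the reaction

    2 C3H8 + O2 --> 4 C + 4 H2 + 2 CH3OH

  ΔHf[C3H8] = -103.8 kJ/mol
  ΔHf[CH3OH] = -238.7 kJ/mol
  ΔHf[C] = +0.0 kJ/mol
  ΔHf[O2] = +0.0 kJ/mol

ΔHrxn = -269.8 kJ/mol

Products: 4·(+0.0) + 4·(+0.0) + 2·(-238.7) = -477.4
Reactants: 2·(-103.8) + 1·(+0.0) = -207.6
ΔHrxn = (-477.4) − (-207.6) = -269.8 kJ/mol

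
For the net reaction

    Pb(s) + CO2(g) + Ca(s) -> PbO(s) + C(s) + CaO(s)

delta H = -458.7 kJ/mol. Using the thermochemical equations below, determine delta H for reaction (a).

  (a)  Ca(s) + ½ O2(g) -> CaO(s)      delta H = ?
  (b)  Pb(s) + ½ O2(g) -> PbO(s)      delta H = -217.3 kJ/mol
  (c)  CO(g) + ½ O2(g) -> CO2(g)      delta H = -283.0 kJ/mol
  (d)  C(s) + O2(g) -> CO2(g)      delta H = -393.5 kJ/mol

(a) as written (CaO(s) already on the product side): contributes x
(b) as written (PbO(s) already on the product side): -217.3 kJ/mol
(c): not needed (CO(g) appears nowhere else).
(d) reversed (reverse to put C(s) on the product side): +393.5 kJ/mol
-458.7 = (-217.3) + (+393.5) + x
x = (-458.7 − (+176.2)) / (1) = -634.9 kJ/mol

delta H = -634.9 kJ/mol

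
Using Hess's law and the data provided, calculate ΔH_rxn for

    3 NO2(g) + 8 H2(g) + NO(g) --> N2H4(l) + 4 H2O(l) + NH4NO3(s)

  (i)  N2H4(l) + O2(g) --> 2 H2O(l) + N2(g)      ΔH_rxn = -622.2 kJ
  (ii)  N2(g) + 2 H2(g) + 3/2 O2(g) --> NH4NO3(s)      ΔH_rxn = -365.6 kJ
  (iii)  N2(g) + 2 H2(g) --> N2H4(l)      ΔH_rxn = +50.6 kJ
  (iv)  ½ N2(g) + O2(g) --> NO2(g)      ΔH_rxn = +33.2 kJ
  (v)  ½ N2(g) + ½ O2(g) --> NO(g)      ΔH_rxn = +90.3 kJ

(i) × 2: (2)·(-622.2) = -1244.4 kJ
(ii) as written: -365.6 kJ
(iii) × 3: (3)·(+50.6) = +151.8 kJ
(iv) reversed and × 3: (-3)·(+33.2) = -99.6 kJ
(v) reversed: -90.3 kJ
Combining the equations, ΔH_rxn = (2)·(-622.2) + (1)·(-365.6) + (3)·(+50.6) + (-3)·(+33.2) + (-1)·(+90.3) = -1648.1 kJ

ΔH_rxn = -1648.1 kJ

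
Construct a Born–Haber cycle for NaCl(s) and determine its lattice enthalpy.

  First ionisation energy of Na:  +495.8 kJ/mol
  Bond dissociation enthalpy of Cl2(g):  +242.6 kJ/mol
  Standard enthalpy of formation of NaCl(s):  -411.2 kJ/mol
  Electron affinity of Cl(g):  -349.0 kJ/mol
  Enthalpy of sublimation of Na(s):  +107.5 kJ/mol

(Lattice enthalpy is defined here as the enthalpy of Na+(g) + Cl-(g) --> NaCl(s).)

ΔHf° = 1·ΔHsub + 1·(ΣIE) + 1/2·D(Cl2) + 1·EA + U
-411.2 = 1·(+107.5) + 1·(+495.8) + 1/2·(+242.6) + 1·(-349.0) + U
U = -411.2 − (+375.6) = -786.8 kJ/mol

U = -786.8 kJ/mol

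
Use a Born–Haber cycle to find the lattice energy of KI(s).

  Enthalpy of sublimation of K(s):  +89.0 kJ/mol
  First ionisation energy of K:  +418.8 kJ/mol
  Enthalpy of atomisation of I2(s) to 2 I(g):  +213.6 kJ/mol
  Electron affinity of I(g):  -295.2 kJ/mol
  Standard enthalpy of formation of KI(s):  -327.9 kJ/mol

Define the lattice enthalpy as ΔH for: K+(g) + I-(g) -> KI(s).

U = -647.3 kJ/mol

ΔHf° = 1·ΔHsub + 1·(ΣIE) + 1/2·D(I2) + 1·EA + U
-327.9 = 1·(+89.0) + 1·(+418.8) + 1/2·(+213.6) + 1·(-295.2) + U
U = -327.9 − (+319.4) = -647.3 kJ/mol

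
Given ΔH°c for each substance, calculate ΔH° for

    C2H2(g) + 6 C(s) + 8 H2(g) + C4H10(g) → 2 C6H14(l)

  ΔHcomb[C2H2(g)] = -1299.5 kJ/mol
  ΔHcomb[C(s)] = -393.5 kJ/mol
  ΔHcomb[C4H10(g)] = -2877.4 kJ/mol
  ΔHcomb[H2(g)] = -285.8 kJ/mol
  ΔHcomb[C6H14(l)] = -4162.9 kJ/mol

ΔH° = -498.5 kJ/mol

Using ΔH = Σ nΔHc°(reactants) − Σ nΔHc°(products):
= [1·(-1299.5) + 6·(-393.5) + 8·(-285.8) + 1·(-2877.4)] − [2·(-4162.9)]
= -498.5 kJ/mol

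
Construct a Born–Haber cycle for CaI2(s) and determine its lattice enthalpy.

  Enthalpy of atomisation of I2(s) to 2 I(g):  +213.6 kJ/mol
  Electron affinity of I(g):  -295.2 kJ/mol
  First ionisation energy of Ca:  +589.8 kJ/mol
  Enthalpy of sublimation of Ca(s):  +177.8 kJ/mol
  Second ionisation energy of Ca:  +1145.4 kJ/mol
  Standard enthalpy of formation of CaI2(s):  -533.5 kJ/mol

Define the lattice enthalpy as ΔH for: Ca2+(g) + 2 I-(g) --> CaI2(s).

U = -2069.7 kJ/mol

ΔHf° = 1·ΔHsub + 1·(ΣIE) + 1·D(I2) + 2·EA + U
-533.5 = 1·(+177.8) + 1·(+1735.2) + 1·(+213.6) + 2·(-295.2) + U
U = -533.5 − (+1536.2) = -2069.7 kJ/mol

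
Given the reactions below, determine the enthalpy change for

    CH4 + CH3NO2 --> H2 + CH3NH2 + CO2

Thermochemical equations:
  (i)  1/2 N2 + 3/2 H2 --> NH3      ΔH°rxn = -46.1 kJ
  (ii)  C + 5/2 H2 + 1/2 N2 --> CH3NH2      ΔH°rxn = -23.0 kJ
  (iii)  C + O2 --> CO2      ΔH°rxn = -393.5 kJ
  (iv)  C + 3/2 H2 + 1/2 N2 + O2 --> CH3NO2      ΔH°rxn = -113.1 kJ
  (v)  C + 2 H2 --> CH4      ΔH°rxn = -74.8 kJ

ΔH°rxn = -228.6 kJ

(i): not needed.
(ii) as written: -23.0 kJ
(iii) as written: -393.5 kJ
(iv) reversed: +113.1 kJ
(v) reversed: +74.8 kJ
ΔH°rxn = (1)·(-23.0) + (1)·(-393.5) + (-1)·(-113.1) + (-1)·(-74.8) = -228.6 kJ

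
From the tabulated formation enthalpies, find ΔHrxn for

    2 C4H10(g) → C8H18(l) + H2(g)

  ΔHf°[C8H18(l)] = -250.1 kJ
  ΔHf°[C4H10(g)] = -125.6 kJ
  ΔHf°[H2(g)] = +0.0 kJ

ΔHrxn = 1.1 kJ

Products: 1·(-250.1) + 1·(+0.0) = -250.1
Reactants: 2·(-125.6) = -251.2
ΔHrxn = (-250.1) − (-251.2) = 1.1 kJ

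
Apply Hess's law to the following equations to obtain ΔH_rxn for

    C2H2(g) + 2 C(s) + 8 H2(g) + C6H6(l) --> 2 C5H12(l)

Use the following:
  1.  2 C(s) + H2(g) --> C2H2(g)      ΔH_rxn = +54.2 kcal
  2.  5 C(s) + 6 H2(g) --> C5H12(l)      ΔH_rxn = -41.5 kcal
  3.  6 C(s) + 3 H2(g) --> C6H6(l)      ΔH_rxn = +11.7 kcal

ΔH_rxn = -148.9 kcal

eq. 1 reversed (C2H2(g) must end up as a reactant): -54.2 kcal
eq. 2 × 2 (scale by 2 for the 2 C5H12(l)): (2)·(-41.5) = -83.0 kcal
eq. 3 reversed (reverse to put C6H6(l) on the reactant side): -11.7 kcal
Combining the equations, ΔH_rxn = (-1)·(+54.2) + (2)·(-41.5) + (-1)·(+11.7) = -148.9 kcal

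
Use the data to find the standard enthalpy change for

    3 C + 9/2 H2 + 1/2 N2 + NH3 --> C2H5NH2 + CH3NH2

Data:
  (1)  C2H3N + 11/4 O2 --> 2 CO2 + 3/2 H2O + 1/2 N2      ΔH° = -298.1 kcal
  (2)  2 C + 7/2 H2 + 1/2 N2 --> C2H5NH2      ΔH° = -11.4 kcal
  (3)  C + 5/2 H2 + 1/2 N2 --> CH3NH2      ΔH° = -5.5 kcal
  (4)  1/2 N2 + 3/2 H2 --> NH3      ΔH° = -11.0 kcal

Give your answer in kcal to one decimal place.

(1): not needed.
(2) as written: -11.4 kcal
(3) as written: -5.5 kcal
(4) reversed: +11.0 kcal
ΔH° = (-11.4) + (-5.5) + (+11.0) = -5.9 kcal

ΔH° = -5.9 kcal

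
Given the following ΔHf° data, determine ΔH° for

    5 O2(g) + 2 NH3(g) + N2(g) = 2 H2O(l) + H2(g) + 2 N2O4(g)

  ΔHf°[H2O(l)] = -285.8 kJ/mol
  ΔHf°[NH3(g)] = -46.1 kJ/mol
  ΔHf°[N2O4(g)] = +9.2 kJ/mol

ΔH° = -461.0 kJ/mol

Products: 2·(-285.8) + 1·(+0.0) + 2·(+9.2) = -553.2
Reactants: 5·(+0.0) + 2·(-46.1) + 1·(+0.0) = -92.2
ΔH° = (-553.2) − (-92.2) = -461.0 kJ/mol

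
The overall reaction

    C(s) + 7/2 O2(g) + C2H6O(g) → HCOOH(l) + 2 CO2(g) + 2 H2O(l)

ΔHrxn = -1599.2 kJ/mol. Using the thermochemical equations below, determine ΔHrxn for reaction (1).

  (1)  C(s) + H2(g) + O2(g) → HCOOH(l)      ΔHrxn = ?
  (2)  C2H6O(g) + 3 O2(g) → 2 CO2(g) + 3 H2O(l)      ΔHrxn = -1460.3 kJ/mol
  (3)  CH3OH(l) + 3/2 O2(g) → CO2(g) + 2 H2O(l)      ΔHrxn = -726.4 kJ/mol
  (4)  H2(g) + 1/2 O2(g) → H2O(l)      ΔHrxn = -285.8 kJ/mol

(1) as written (HCOOH(l) already on the product side): contributes x
(2) as written (C2H6O(g) already on the reactant side): -1460.3 kJ/mol
(3): not needed (CH3OH(l) appears nowhere else).
(4) reversed: +285.8 kJ/mol
-1599.2 = (-1460.3) + (+285.8) + x
x = (-1599.2 − (-1174.5)) / (1) = -424.7 kJ/mol

ΔHrxn = -424.7 kJ/mol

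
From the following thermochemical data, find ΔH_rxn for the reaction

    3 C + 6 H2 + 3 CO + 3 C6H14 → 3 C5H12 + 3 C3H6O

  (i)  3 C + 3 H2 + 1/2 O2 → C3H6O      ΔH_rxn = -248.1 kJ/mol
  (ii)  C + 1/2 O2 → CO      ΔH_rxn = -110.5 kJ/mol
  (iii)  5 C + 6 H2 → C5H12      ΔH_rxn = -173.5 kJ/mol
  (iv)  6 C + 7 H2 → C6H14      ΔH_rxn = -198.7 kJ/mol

ΔH_rxn = -337.2 kJ/mol

(i) × 3: (3)·(-248.1) = -744.3 kJ/mol
(ii) reversed and × 3: (-3)·(-110.5) = +331.5 kJ/mol
(iii) × 3: (3)·(-173.5) = -520.5 kJ/mol
(iv) reversed and × 3: (-3)·(-198.7) = +596.1 kJ/mol
By Hess's law, ΔH_rxn = (3)·(-248.1) + (-3)·(-110.5) + (3)·(-173.5) + (-3)·(-198.7) = -337.2 kJ/mol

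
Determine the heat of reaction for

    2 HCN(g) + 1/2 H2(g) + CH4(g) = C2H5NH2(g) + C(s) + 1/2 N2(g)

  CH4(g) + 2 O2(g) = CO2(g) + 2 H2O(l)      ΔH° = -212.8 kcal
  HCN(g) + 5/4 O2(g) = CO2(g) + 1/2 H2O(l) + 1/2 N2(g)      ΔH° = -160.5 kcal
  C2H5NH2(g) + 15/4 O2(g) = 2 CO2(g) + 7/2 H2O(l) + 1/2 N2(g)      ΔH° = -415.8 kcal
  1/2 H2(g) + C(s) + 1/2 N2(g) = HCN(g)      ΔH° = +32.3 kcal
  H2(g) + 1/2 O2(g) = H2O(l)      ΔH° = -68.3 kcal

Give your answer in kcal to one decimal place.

equation 1 as written: -212.8 kcal
equation 2 as written: -160.5 kcal
equation 3 reversed: +415.8 kcal
equation 4 reversed: -32.3 kcal
equation 5 as written: -68.3 kcal
By Hess's law, ΔH° = (-212.8) + (-160.5) + (+415.8) + (-32.3) + (-68.3) = -58.1 kcal

ΔH° = -58.1 kcal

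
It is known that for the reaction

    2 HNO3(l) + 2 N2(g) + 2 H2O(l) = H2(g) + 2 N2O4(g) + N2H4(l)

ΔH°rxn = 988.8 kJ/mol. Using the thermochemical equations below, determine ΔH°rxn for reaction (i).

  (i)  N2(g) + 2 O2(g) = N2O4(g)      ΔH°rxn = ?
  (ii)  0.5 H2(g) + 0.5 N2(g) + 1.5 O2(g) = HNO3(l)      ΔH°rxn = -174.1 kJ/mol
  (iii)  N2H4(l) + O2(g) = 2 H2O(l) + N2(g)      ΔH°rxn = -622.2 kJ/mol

(i) × 2: contributes 2·x
(ii) reversed and × 2: (-2)·(-174.1) = +348.2 kJ/mol
(iii) reversed: +622.2 kJ/mol
+988.8 = (+348.2) + (+622.2) + 2·x
x = (+988.8 − (+970.4)) / (2) = 9.2 kJ/mol

ΔH°rxn = 9.2 kJ/mol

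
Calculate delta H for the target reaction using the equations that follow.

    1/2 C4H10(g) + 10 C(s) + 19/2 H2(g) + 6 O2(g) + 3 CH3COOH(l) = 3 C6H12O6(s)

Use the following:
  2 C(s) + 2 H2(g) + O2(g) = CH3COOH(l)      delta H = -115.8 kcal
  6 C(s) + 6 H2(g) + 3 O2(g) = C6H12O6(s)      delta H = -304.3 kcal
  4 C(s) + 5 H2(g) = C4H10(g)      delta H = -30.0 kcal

delta H = -550.5 kcal

equation 1 reversed and × 3: (-3)·(-115.8) = +347.4 kcal
equation 2 × 3: (3)·(-304.3) = -912.9 kcal
equation 3 reversed and × 1/2: (-1/2)·(-30.0) = +15.0 kcal
By Hess's law, delta H = (+347.4) + (-912.9) + (+15.0) = -550.5 kcal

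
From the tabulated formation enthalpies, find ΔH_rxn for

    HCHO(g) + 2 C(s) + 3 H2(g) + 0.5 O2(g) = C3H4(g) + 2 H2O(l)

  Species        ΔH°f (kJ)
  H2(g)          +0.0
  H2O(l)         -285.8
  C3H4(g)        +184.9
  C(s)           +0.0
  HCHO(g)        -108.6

ΔH_rxn = -278.1 kJ

ΔH°rxn = Σ nΔHf°(products) − Σ nΔHf°(reactants).
Products: 1·(+184.9) + 2·(-285.8) = -386.7
Reactants: 1·(-108.6) + 2·(+0.0) + 3·(+0.0) + 1/2·(+0.0) = -108.6
ΔH_rxn = (-386.7) − (-108.6) = -278.1 kJ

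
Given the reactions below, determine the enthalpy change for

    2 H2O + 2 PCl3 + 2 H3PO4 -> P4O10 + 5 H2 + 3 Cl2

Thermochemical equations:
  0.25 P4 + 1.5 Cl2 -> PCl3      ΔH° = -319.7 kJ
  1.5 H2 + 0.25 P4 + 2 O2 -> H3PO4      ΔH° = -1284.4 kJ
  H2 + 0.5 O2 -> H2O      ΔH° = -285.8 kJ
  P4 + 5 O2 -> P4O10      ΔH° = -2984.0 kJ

ΔH° = 795.8 kJ

equation 1 reversed and × 2: (-2)·(-319.7) = +639.4 kJ
equation 2 reversed and × 2: (-2)·(-1284.4) = +2568.8 kJ
equation 3 reversed and × 2: (-2)·(-285.8) = +571.6 kJ
equation 4 as written: -2984.0 kJ
Combining the equations, ΔH° = (+639.4) + (+2568.8) + (+571.6) + (-2984.0) = 795.8 kJ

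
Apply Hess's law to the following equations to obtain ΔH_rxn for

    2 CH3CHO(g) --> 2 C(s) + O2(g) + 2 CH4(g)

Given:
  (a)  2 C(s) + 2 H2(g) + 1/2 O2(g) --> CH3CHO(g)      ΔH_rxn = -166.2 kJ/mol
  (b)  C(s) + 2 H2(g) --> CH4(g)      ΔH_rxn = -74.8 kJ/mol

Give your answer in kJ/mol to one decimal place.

ΔH_rxn = 182.8 kJ/mol

(a) reversed and × 2 (reverse to put CH3CHO(g) on the reactant side; scale by 2 for the 2 CH3CHO(g)): (-2)·(-166.2) = +332.4 kJ/mol
(b) × 2 (scale by 2 for the 2 CH4(g)): (2)·(-74.8) = -149.6 kJ/mol
ΔH_rxn = (+332.4) + (-149.6) = 182.8 kJ/mol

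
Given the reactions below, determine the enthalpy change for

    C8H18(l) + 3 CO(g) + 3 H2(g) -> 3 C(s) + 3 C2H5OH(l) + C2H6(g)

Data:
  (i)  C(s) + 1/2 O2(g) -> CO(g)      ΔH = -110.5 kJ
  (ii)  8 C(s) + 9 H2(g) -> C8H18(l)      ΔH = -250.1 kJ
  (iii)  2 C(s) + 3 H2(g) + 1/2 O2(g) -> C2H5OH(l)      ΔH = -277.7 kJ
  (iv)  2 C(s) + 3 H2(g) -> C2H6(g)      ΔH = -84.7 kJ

ΔH = -336.2 kJ

(i) reversed and × 3: (-3)·(-110.5) = +331.5 kJ
(ii) reversed: +250.1 kJ
(iii) × 3: (3)·(-277.7) = -833.1 kJ
(iv) as written: -84.7 kJ
ΔH = (-3)·(-110.5) + (-1)·(-250.1) + (3)·(-277.7) + (1)·(-84.7) = -336.2 kJ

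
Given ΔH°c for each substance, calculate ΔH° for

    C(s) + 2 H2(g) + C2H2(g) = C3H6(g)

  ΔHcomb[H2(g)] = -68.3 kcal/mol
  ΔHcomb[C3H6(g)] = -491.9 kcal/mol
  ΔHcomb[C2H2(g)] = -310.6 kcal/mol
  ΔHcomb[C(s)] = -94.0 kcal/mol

With combustion enthalpies, reactants minus products:
= [1·(-94.0) + 2·(-68.3) + 1·(-310.6)] − [1·(-491.9)]
= -49.3 kcal/mol

ΔH° = -49.3 kcal/mol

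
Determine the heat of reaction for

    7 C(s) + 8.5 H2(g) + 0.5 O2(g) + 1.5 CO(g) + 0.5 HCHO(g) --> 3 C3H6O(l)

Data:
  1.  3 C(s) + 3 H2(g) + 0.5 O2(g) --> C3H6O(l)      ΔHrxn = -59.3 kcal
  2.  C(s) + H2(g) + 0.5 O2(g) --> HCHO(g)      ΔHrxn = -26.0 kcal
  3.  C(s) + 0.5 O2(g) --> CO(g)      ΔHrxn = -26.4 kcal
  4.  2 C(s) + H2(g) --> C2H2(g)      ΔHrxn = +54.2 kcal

ΔHrxn = -125.3 kcal

eq. 1 × 3 (×3 to match 3 C3H6O(l) in the target): (3)·(-59.3) = -177.9 kcal
eq. 2 reversed and × 1/2 (reverse to put HCHO(g) on the reactant side; ×1/2 to match 1/2 HCHO(g) in the target): (-1/2)·(-26.0) = +13.0 kcal
eq. 3 reversed and × 3/2 (reverse to put CO(g) on the reactant side; scale by 3/2 for the 3/2 CO(g)): (-3/2)·(-26.4) = +39.6 kcal
eq. 4: not needed (C2H2(g) appears nowhere else).
Summing the manipulated equations, ΔHrxn = (-177.9) + (+13.0) + (+39.6) = -125.3 kcal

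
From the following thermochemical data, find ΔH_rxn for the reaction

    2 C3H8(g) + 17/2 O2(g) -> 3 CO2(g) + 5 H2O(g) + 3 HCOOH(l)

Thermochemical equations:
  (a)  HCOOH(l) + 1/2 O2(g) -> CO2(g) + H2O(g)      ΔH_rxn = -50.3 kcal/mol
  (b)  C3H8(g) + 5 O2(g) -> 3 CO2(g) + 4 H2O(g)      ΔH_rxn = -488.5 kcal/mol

ΔH_rxn = -826.1 kcal/mol

(a) reversed and × 3: (-3)·(-50.3) = +150.9 kcal/mol
(b) × 2: (2)·(-488.5) = -977.0 kcal/mol
ΔH_rxn = (+150.9) + (-977.0) = -826.1 kcal/mol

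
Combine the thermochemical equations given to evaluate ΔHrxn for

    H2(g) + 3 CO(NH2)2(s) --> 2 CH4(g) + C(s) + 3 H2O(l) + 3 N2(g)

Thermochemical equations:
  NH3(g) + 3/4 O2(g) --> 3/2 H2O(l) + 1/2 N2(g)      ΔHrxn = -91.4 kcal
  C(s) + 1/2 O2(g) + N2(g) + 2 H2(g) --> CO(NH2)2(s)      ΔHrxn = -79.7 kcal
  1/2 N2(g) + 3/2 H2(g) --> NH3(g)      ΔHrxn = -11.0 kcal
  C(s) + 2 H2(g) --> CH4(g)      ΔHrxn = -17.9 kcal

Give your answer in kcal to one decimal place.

equation 1 × 2 (scale by 2 for the 3 H2O(l)): (2)·(-91.4) = -182.8 kcal
equation 2 reversed and × 3 (CO(NH2)2(s) must end up as a reactant; scale by 3 for the 3 CO(NH2)2(s)): (-3)·(-79.7) = +239.1 kcal
equation 3 × 2: (2)·(-11.0) = -22.0 kcal
equation 4 × 2 (scale by 2 for the 2 CH4(g)): (2)·(-17.9) = -35.8 kcal
By Hess's law, ΔHrxn = (-182.8) + (+239.1) + (-22.0) + (-35.8) = -1.5 kcal

ΔHrxn = -1.5 kcal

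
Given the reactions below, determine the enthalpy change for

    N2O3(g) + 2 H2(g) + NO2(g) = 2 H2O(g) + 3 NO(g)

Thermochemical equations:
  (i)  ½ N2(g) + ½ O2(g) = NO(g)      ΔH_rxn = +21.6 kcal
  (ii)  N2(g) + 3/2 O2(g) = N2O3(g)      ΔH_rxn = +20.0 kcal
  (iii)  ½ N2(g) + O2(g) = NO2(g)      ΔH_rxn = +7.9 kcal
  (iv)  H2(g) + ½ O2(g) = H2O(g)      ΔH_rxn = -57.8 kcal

ΔH_rxn = -78.7 kcal

(i) × 3: (3)·(+21.6) = +64.8 kcal
(ii) reversed: -20.0 kcal
(iii) reversed: -7.9 kcal
(iv) × 2: (2)·(-57.8) = -115.6 kcal
Since enthalpy is a state function, ΔH_rxn = (3)·(+21.6) + (-1)·(+20.0) + (-1)·(+7.9) + (2)·(-57.8) = -78.7 kcal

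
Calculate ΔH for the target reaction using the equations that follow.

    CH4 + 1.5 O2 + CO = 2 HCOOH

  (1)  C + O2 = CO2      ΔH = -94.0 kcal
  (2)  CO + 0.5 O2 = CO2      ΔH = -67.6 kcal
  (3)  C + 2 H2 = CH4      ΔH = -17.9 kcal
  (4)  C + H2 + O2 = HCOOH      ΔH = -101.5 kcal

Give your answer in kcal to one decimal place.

(1) reversed: +94.0 kcal
(2) as written (CO already on the reactant side): -67.6 kcal
(3) reversed (CH4 must end up as a reactant): +17.9 kcal
(4) × 2 (scale by 2 for the 2 HCOOH): (2)·(-101.5) = -203.0 kcal
Since enthalpy is a state function, ΔH = (-1)·(-94.0) + (1)·(-67.6) + (-1)·(-17.9) + (2)·(-101.5) = -158.7 kcal

ΔH = -158.7 kcal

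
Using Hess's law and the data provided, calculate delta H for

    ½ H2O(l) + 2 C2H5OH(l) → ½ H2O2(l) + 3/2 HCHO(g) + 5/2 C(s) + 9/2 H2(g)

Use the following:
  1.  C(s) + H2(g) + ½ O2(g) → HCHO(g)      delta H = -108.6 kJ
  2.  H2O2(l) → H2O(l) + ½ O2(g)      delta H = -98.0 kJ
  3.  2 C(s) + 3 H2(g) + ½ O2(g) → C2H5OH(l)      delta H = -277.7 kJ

delta H = 441.5 kJ

eq. 1 × 3/2: (3/2)·(-108.6) = -162.9 kJ
eq. 2 reversed and × 1/2: (-1/2)·(-98.0) = +49.0 kJ
eq. 3 reversed and × 2: (-2)·(-277.7) = +555.4 kJ
delta H = (-162.9) + (+49.0) + (+555.4) = 441.5 kJ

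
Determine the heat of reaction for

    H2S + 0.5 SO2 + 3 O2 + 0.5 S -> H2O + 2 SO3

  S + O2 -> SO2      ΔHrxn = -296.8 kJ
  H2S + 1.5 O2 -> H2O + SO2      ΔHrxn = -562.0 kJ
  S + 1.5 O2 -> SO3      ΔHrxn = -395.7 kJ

ΔHrxn = -908.2 kJ

equation 1 reversed and × 3/2: (-3/2)·(-296.8) = +445.2 kJ
equation 2 as written: -562.0 kJ
equation 3 × 2: (2)·(-395.7) = -791.4 kJ
ΔHrxn = (+445.2) + (-562.0) + (-791.4) = -908.2 kJ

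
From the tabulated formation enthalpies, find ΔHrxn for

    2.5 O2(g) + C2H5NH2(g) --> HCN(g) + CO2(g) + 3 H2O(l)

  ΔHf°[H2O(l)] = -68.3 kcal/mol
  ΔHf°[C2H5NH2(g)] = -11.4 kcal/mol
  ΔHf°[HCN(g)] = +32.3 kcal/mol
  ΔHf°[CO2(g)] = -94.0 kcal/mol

ΔHrxn = -255.2 kcal/mol

Products: 1·(+32.3) + 1·(-94.0) + 3·(-68.3) = -266.6
Reactants: 5/2·(+0.0) + 1·(-11.4) = -11.4
ΔHrxn = (-266.6) − (-11.4) = -255.2 kcal/mol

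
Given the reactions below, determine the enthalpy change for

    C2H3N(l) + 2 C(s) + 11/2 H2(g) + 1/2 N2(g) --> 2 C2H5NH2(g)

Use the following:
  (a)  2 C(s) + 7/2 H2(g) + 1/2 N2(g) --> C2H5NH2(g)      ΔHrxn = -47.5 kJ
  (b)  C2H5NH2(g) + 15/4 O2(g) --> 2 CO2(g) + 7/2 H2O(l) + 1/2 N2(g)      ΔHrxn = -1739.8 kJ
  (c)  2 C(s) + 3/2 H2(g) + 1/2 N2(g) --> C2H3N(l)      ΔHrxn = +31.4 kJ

ΔHrxn = -126.4 kJ

(a) × 2: (2)·(-47.5) = -95.0 kJ
(b): not needed.
(c) reversed: -31.4 kJ
Since enthalpy is a state function, ΔHrxn = (-95.0) + (-31.4) = -126.4 kJ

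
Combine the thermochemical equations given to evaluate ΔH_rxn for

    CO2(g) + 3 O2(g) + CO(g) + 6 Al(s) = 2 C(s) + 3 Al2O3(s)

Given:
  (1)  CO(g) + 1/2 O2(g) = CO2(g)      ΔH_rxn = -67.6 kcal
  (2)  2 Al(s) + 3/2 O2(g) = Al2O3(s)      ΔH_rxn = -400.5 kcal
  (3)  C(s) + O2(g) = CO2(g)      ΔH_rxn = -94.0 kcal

ΔH_rxn = -1081.1 kcal

(1) as written: -67.6 kcal
(2) × 3: (3)·(-400.5) = -1201.5 kcal
(3) reversed and × 2: (-2)·(-94.0) = +188.0 kcal
Since enthalpy is a state function, ΔH_rxn = (-67.6) + (-1201.5) + (+188.0) = -1081.1 kcal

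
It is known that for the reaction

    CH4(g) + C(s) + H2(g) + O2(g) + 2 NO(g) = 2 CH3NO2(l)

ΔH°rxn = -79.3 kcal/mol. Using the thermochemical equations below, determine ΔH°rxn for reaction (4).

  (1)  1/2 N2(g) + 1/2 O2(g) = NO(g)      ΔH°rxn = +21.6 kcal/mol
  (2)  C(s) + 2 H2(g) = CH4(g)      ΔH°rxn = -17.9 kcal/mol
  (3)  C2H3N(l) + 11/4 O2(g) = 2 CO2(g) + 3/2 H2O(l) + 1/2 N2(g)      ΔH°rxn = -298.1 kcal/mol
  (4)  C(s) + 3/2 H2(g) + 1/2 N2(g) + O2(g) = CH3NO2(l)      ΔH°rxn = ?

ΔH°rxn = -27.0 kcal/mol

(1) reversed and × 2: (-2)·(+21.6) = -43.2 kcal/mol
(2) reversed: +17.9 kcal/mol
(3): not needed.
(4) × 2: contributes 2·x
-79.3 = (-43.2) + (+17.9) + 2·x
x = (-79.3 − (-25.3)) / (2) = -27.0 kcal/mol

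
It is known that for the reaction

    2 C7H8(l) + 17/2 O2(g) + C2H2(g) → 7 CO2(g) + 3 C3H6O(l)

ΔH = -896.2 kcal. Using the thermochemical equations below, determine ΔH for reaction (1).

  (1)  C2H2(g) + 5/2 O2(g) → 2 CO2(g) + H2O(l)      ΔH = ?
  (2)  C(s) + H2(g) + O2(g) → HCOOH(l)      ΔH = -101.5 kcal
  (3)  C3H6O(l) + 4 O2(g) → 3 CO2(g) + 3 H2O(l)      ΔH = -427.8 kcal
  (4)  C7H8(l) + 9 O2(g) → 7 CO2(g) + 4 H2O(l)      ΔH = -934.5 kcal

(1) as written (C2H2(g) already on the reactant side): contributes x
(2): not needed (C(s) appears nowhere else).
(3) reversed and × 3 (C3H6O(l) must end up as a product; scale by 3 for the 3 C3H6O(l)): (-3)·(-427.8) = +1283.4 kcal
(4) × 2 (scale by 2 for the 2 C7H8(l)): (2)·(-934.5) = -1869.0 kcal
-896.2 = (+1283.4) + (-1869.0) + x
x = (-896.2 − (-585.6)) / (1) = -310.6 kcal

ΔH = -310.6 kcal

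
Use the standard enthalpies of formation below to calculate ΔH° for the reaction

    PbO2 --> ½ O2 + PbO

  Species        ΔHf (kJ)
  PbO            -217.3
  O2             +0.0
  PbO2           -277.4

ΔH° = 60.1 kJ

Products: 1/2·(+0.0) + 1·(-217.3) = -217.3
Reactants: 1·(-277.4) = -277.4
ΔH° = (-217.3) − (-277.4) = 60.1 kJ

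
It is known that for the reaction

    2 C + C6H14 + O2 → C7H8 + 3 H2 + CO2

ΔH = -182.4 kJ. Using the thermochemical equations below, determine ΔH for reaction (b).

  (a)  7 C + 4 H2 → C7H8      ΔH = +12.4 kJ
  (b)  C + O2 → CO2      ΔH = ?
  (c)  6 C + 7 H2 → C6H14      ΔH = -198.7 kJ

(a) as written: +12.4 kJ
(b) as written: contributes x
(c) reversed: +198.7 kJ
-182.4 = (+12.4) + (+198.7) + x
x = (-182.4 − (+211.1)) / (1) = -393.5 kJ

ΔH = -393.5 kJ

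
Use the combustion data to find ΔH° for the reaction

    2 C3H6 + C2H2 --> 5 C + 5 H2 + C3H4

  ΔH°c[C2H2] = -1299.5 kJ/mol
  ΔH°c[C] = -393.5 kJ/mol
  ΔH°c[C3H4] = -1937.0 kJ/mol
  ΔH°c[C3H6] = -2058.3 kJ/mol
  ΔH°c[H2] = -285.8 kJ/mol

ΔH° = -82.6 kJ/mol

Using ΔH = Σ nΔHc°(reactants) − Σ nΔHc°(products):
= [2·(-2058.3) + 1·(-1299.5)] − [5·(-393.5) + 5·(-285.8) + 1·(-1937.0)]
= -82.6 kJ/mol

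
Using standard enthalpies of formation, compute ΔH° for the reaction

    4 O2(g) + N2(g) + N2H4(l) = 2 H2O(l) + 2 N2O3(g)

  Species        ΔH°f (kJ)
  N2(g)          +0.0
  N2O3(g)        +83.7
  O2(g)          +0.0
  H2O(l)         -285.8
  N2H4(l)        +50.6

ΔH° = -454.8 kJ

Products: 2·(-285.8) + 2·(+83.7) = -404.2
Reactants: 4·(+0.0) + 1·(+0.0) + 1·(+50.6) = +50.6
ΔH° = (-404.2) − (+50.6) = -454.8 kJ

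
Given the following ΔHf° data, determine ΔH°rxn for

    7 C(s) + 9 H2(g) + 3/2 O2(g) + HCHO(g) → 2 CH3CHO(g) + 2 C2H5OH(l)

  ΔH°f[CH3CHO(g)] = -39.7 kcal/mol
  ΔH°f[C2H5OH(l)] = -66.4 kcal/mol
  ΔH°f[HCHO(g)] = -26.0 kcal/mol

Products: 2·(-39.7) + 2·(-66.4) = -212.2
Reactants: 7·(+0.0) + 9·(+0.0) + 3/2·(+0.0) + 1·(-26.0) = -26.0
ΔH°rxn = (-212.2) − (-26.0) = -186.2 kcal/mol

ΔH°rxn = -186.2 kcal/mol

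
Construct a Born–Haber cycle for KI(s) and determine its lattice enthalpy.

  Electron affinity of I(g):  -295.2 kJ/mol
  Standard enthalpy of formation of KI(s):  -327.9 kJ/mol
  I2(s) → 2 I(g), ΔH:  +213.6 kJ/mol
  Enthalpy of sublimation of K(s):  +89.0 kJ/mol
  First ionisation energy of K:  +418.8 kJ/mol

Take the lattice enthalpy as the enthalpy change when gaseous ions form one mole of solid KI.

ΔHf° = 1·ΔHsub + 1·(ΣIE) + 1/2·D(I2) + 1·EA + U
-327.9 = 1·(+89.0) + 1·(+418.8) + 1/2·(+213.6) + 1·(-295.2) + U
U = -327.9 − (+319.4) = -647.3 kJ/mol

U = -647.3 kJ/mol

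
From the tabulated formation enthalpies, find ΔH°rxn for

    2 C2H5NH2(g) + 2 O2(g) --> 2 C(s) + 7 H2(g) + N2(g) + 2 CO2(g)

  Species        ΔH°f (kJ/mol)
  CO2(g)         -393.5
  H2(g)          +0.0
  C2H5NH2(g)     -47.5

ΔH°rxn = -692.0 kJ/mol

Products: 2·(+0.0) + 7·(+0.0) + 1·(+0.0) + 2·(-393.5) = -787.0
Reactants: 2·(-47.5) + 2·(+0.0) = -95.0
ΔH°rxn = (-787.0) − (-95.0) = -692.0 kJ/mol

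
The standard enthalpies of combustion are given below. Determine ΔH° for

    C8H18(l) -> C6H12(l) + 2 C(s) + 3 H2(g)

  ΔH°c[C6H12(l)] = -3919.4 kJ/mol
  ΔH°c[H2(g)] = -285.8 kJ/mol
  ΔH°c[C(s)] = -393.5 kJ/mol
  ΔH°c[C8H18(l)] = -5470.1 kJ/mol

ΔH° = 93.7 kJ/mol

Using ΔH = Σ nΔHc°(reactants) − Σ nΔHc°(products):
= [1·(-5470.1)] − [1·(-3919.4) + 2·(-393.5) + 3·(-285.8)]
= 93.7 kJ/mol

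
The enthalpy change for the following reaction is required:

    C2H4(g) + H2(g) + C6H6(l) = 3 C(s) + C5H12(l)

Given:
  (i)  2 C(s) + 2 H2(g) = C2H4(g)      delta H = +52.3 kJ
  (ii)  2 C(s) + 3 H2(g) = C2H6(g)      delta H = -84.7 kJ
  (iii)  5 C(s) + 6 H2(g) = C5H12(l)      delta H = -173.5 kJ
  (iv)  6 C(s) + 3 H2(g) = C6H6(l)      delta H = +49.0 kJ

delta H = -274.8 kJ

(i) reversed (C2H4(g) must end up as a reactant): -52.3 kJ
(ii): not needed (C2H6(g) appears nowhere else).
(iii) as written (C5H12(l) already on the product side): -173.5 kJ
(iv) reversed (C6H6(l) must end up as a reactant): -49.0 kJ
Combining the equations, delta H = (-1)·(+52.3) + (1)·(-173.5) + (-1)·(+49.0) = -274.8 kJ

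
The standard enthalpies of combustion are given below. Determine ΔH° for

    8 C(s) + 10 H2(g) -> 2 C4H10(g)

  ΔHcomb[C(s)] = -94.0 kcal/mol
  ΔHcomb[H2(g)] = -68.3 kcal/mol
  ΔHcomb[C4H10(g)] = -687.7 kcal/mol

ΔH° = -59.6 kcal/mol

With combustion enthalpies, reactants minus products:
= [8·(-94.0) + 10·(-68.3)] − [2·(-687.7)]
= -59.6 kcal/mol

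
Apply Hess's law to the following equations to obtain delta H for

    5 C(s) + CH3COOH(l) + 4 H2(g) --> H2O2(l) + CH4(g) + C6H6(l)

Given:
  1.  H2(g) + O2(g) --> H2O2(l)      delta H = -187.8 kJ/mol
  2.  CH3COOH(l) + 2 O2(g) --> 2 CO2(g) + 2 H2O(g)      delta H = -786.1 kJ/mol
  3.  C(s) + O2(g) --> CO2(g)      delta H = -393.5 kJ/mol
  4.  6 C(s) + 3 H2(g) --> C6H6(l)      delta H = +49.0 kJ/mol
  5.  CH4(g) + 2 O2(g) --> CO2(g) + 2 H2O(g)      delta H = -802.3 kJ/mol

delta H = 270.9 kJ/mol

eq. 1 as written: -187.8 kJ/mol
eq. 2 as written: -786.1 kJ/mol
eq. 3 reversed: +393.5 kJ/mol
eq. 4 as written: +49.0 kJ/mol
eq. 5 reversed: +802.3 kJ/mol
Summing the manipulated equations, delta H = (1)·(-187.8) + (1)·(-786.1) + (-1)·(-393.5) + (1)·(+49.0) + (-1)·(-802.3) = 270.9 kJ/mol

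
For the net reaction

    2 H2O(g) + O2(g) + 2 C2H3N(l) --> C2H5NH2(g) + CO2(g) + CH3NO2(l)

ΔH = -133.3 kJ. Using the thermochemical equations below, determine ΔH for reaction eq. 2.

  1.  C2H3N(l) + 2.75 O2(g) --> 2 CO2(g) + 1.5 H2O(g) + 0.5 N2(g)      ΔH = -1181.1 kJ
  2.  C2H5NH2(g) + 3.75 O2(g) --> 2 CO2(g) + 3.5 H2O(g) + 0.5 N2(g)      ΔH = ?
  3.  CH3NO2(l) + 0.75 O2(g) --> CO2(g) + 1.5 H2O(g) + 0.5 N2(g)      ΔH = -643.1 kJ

eq. 1 × 2: (2)·(-1181.1) = -2362.2 kJ
eq. 2 reversed: contributes −x
eq. 3 reversed: +643.1 kJ
-133.3 = (-2362.2) + (+643.1) − x
x = (-133.3 − (-1719.1)) / (-1) = -1585.8 kJ

ΔH = -1585.8 kJ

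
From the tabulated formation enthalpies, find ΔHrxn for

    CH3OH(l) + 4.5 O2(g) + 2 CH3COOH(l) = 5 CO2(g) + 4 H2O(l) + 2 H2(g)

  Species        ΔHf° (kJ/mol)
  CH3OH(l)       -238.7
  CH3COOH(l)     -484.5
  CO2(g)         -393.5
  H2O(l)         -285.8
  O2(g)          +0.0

ΔHrxn = -1903.0 kJ/mol

Products: 5·(-393.5) + 4·(-285.8) + 2·(+0.0) = -3110.7
Reactants: 1·(-238.7) + 9/2·(+0.0) + 2·(-484.5) = -1207.7
ΔHrxn = (-3110.7) − (-1207.7) = -1903.0 kJ/mol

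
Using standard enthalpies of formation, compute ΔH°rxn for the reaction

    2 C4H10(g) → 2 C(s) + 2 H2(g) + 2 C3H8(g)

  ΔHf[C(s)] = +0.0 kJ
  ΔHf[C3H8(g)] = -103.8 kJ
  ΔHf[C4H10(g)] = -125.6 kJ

ΔH°rxn = Σ nΔHf°(products) − Σ nΔHf°(reactants).
Products: 2·(+0.0) + 2·(+0.0) + 2·(-103.8) = -207.6
Reactants: 2·(-125.6) = -251.2
ΔH°rxn = (-207.6) − (-251.2) = 43.6 kJ

ΔH°rxn = 43.6 kJ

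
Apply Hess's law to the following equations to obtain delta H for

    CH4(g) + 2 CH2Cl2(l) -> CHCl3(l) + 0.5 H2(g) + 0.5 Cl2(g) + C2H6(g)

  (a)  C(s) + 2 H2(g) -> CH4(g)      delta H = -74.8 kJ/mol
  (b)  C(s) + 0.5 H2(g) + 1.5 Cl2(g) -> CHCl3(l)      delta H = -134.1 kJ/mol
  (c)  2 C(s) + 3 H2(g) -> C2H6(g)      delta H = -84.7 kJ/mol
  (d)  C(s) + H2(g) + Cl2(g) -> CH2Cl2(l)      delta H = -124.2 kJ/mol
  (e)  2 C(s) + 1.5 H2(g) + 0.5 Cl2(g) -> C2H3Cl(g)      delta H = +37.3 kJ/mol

(a) reversed (CH4(g) must end up as a reactant): +74.8 kJ/mol
(b) as written (CHCl3(l) already on the product side): -134.1 kJ/mol
(c) as written (C2H6(g) already on the product side): -84.7 kJ/mol
(d) reversed and × 2 (CH2Cl2(l) must end up as a reactant; scale by 2 for the 2 CH2Cl2(l)): (-2)·(-124.2) = +248.4 kJ/mol
(e): not needed (C2H3Cl(g) appears nowhere else).
Since enthalpy is a state function, delta H = (-1)·(-74.8) + (1)·(-134.1) + (1)·(-84.7) + (-2)·(-124.2) = 104.4 kJ/mol

delta H = 104.4 kJ/mol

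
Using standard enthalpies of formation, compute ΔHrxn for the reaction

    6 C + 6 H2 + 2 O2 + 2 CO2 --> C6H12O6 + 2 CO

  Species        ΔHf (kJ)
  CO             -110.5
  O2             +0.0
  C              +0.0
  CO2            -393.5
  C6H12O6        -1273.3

ΔHrxn = -707.3 kJ

ΔH°rxn = Σ nΔHf°(products) − Σ nΔHf°(reactants).
Products: 1·(-1273.3) + 2·(-110.5) = -1494.3
Reactants: 6·(+0.0) + 6·(+0.0) + 2·(+0.0) + 2·(-393.5) = -787.0
ΔHrxn = (-1494.3) − (-787.0) = -707.3 kJ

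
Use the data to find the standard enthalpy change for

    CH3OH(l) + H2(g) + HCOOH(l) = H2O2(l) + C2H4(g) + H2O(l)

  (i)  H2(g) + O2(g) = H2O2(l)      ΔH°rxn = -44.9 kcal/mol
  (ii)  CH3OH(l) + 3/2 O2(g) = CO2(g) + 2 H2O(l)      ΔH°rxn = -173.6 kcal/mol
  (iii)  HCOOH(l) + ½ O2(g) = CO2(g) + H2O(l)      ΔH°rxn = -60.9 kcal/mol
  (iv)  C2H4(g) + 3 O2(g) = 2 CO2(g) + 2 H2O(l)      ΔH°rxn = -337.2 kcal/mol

(i) as written (H2O2(l) already on the product side): -44.9 kcal/mol
(ii) as written (CH3OH(l) already on the reactant side): -173.6 kcal/mol
(iii) as written (HCOOH(l) already on the reactant side): -60.9 kcal/mol
(iv) reversed (reverse to put C2H4(g) on the product side): +337.2 kcal/mol
ΔH°rxn = (1)·(-44.9) + (1)·(-173.6) + (1)·(-60.9) + (-1)·(-337.2) = 57.8 kcal/mol

ΔH°rxn = 57.8 kcal/mol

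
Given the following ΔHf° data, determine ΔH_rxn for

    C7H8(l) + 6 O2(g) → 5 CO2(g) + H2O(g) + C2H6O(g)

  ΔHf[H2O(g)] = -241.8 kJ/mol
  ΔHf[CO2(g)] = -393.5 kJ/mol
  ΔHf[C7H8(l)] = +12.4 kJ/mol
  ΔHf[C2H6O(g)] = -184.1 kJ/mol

ΔH_rxn = -2405.8 kJ/mol

ΔH°rxn = Σ nΔHf°(products) − Σ nΔHf°(reactants).
Products: 5·(-393.5) + 1·(-241.8) + 1·(-184.1) = -2393.4
Reactants: 1·(+12.4) + 6·(+0.0) = +12.4
ΔH_rxn = (-2393.4) − (+12.4) = -2405.8 kJ/mol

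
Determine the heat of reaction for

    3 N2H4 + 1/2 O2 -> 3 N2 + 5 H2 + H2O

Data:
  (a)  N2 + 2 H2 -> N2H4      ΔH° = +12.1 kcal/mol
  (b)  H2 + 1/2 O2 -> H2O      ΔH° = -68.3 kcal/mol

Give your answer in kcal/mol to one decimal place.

ΔH° = -104.6 kcal/mol

(a) reversed and × 3: (-3)·(+12.1) = -36.3 kcal/mol
(b) as written: -68.3 kcal/mol
ΔH° = (-3)·(+12.1) + (1)·(-68.3) = -104.6 kcal/mol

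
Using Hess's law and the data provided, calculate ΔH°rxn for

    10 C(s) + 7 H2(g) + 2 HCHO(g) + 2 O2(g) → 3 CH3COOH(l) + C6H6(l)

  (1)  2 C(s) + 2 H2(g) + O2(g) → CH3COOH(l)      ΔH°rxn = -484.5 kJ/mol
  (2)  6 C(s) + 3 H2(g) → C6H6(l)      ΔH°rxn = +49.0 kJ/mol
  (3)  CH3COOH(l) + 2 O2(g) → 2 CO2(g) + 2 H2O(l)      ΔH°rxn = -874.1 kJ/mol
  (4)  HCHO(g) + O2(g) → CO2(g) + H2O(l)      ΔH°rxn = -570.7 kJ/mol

(1) × 2: (2)·(-484.5) = -969.0 kJ/mol
(2) as written: +49.0 kJ/mol
(3) reversed: +874.1 kJ/mol
(4) × 2: (2)·(-570.7) = -1141.4 kJ/mol
Combining the equations, ΔH°rxn = (-969.0) + (+49.0) + (+874.1) + (-1141.4) = -1187.3 kJ/mol

ΔH°rxn = -1187.3 kJ/mol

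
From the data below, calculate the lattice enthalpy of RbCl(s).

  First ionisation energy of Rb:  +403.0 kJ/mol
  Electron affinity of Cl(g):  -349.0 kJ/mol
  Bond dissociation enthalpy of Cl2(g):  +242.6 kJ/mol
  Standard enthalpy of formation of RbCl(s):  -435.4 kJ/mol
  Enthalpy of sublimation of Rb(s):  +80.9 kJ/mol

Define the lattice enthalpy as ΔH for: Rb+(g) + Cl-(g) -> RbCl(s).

ΔHf° = 1·ΔHsub + 1·(ΣIE) + 1/2·D(Cl2) + 1·EA + U
-435.4 = 1·(+80.9) + 1·(+403.0) + 1/2·(+242.6) + 1·(-349.0) + U
U = -435.4 − (+256.2) = -691.6 kJ/mol

U = -691.6 kJ/mol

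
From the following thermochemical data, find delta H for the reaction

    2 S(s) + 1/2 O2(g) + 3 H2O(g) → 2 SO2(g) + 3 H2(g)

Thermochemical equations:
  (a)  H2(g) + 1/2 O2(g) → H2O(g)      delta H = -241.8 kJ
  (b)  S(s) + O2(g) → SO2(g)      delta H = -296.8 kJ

(a) reversed and × 3 (H2O(g) must end up as a reactant; scale by 3 for the 3 H2O(g)): (-3)·(-241.8) = +725.4 kJ
(b) × 2 (scale by 2 for the 2 SO2(g)): (2)·(-296.8) = -593.6 kJ
Combining the equations, delta H = (-3)·(-241.8) + (2)·(-296.8) = 131.8 kJ

delta H = 131.8 kJ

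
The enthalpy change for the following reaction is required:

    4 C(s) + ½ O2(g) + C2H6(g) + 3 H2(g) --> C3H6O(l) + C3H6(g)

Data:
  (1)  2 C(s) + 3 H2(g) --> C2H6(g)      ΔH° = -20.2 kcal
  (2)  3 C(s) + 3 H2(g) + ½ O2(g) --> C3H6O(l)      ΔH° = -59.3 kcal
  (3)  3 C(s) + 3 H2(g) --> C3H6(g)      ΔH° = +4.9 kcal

(1) reversed (C2H6(g) must end up as a reactant): +20.2 kcal
(2) as written (C3H6O(l) already on the product side): -59.3 kcal
(3) as written (C3H6(g) already on the product side): +4.9 kcal
Since enthalpy is a state function, ΔH° = (-1)·(-20.2) + (1)·(-59.3) + (1)·(+4.9) = -34.2 kcal

ΔH° = -34.2 kcal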